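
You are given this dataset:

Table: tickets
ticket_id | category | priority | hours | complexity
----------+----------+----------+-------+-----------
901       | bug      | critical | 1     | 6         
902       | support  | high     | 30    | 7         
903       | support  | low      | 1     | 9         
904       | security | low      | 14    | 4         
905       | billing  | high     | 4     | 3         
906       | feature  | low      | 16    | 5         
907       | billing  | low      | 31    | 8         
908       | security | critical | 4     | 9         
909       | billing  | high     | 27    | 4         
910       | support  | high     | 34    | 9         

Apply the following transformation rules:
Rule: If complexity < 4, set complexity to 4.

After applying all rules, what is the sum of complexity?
65

Step 1: 1 records have complexity < 4
Step 2: These records originally summed to 3
Step 3: After setting to minimum: 1 × 4 = 4
Step 4: Unaffected records sum: 61
Step 5: Final sum = 4 + 61 = 65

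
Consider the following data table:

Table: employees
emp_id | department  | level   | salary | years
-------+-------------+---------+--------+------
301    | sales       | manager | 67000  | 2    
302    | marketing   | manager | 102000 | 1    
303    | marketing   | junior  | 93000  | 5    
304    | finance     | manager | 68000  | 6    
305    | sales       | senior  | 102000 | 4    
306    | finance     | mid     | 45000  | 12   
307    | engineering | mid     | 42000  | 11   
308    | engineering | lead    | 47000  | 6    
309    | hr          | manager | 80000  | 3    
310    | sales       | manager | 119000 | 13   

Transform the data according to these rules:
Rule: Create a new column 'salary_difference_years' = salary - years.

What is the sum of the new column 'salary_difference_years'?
764937

Step 1: For each record, compute salary - years
Example calculations:
  67000 - 2 = 66998
  102000 - 1 = 101999
  93000 - 5 = 92995
  ...
Step 2: Sum all derived values
Step 3: Total = 764937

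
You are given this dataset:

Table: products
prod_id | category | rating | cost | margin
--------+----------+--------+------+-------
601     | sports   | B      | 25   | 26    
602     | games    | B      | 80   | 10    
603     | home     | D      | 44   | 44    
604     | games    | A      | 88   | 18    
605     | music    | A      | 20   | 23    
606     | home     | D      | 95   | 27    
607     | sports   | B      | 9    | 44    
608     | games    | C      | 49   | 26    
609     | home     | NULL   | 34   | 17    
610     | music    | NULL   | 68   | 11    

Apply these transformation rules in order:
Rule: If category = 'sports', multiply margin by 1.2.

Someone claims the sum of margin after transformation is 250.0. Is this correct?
No, the correct result is 260.0.

Step 1: Calculate the correct sum after transformation
Step 2: Apply multiplier 1.2 to records where category = 'sports'
Step 3: Correct result = 260.0
Step 4: Claimed result = 250.0
Step 5: 260.0 ≠ 250.0
Conclusion: The claimed result is incorrect. The correct answer is 260.0.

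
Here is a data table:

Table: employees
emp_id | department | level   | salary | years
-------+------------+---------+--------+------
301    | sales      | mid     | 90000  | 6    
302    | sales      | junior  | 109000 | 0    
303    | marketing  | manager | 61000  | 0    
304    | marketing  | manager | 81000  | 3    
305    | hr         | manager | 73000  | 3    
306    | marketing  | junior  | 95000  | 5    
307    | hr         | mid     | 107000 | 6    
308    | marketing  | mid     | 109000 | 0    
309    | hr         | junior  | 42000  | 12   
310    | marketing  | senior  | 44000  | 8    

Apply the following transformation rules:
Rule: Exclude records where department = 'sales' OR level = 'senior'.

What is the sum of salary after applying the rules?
568000

Step 1: Find records where department = 'sales' OR level = 'senior'
Step 2: 3 records match, summing to 243000
Step 3: Original sum: 811000
Step 4: Remaining sum = 811000 - 243000 = 568000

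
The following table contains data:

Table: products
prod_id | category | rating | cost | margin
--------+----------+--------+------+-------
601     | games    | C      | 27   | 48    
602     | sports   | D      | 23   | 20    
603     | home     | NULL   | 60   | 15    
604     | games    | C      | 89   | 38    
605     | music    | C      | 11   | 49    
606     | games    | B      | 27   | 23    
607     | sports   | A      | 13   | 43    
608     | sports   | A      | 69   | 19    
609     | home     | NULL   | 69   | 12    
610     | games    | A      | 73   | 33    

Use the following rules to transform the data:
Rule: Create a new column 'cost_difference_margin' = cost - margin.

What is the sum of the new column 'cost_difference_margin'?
161

Step 1: For each record, compute cost - margin
Example calculations:
  27 - 48 = -21
  23 - 20 = 3
  60 - 15 = 45
  ...
Step 2: Sum all derived values
Step 3: Total = 161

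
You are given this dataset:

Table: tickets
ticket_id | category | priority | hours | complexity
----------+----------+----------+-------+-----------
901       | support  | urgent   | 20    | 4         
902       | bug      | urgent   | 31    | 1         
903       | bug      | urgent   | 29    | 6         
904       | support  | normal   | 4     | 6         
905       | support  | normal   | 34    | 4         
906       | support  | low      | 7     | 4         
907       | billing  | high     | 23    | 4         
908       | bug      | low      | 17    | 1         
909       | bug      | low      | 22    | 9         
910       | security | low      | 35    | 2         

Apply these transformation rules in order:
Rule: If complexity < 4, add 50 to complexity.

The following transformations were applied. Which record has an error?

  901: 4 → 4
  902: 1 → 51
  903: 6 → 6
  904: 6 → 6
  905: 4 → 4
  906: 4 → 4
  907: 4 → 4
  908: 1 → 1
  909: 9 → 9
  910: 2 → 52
Record 908 has an error. The correct transformed value should be 51, not 1.

Step 1: Check each record against the rule
Step 2: Record 908 has complexity = 1
Step 3: Since 1 < 4, the bonus should have been applied
Step 4: Correct value = 51, but claimed value = 1
Conclusion: Record 908 has the error.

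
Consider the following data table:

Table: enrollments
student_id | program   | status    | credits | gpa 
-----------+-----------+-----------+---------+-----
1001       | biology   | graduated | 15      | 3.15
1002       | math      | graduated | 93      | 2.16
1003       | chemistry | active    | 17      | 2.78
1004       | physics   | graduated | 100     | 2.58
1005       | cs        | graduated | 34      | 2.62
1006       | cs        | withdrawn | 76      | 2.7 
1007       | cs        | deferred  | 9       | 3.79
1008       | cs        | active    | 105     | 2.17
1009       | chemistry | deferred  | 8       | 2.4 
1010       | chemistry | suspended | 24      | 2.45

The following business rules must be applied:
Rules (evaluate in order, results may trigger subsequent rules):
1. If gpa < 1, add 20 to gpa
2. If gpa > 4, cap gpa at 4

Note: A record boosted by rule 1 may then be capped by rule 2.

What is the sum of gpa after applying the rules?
26.8

Step 1: Apply rule 1 to records with gpa < 1
  - 0 records get bonus of 20
  - Of these, 0 records then exceed 4 and get capped
Step 2: Apply rule 2 to records with gpa > 4
  - 0 records (original) are capped
Step 3: Calculate final sum = 26.8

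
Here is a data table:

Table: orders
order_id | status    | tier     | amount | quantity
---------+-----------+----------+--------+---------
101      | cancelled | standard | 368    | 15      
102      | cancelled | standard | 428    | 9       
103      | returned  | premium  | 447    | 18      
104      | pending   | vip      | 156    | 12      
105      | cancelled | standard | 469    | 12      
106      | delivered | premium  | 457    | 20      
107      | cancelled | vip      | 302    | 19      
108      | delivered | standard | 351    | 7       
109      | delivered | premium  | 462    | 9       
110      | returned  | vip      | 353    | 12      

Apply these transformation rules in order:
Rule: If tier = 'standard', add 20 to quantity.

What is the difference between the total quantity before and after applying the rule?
80

Step 1: Original sum of quantity = 133
Step 2: 4 records have tier = 'standard'
Step 3: Each affected record changes by 20
Step 4: Total change = 4 × 20 = 80
Step 5: New sum = 133 + 80 = 213
Step 6: Difference = |213 - 133| = 80
        (Sum increased by 80)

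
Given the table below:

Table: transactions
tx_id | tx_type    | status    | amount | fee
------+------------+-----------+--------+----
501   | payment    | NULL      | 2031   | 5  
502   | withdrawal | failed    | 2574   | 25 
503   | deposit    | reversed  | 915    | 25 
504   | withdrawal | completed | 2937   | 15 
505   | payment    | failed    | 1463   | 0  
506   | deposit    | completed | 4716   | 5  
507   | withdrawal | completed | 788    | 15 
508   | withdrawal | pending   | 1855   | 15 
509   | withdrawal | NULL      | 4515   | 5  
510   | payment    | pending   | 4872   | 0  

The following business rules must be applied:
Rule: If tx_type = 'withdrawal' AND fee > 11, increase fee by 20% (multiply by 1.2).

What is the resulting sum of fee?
124.0

Step 1: Find records where tx_type = 'withdrawal' AND fee > 11
Step 2: 4 records match, summing to 70
Step 3: After multiplier: 70 × 1.2 = 84.0
Step 4: Unaffected records sum: 40
Step 5: Final sum = 84.0 + 40 = 124.0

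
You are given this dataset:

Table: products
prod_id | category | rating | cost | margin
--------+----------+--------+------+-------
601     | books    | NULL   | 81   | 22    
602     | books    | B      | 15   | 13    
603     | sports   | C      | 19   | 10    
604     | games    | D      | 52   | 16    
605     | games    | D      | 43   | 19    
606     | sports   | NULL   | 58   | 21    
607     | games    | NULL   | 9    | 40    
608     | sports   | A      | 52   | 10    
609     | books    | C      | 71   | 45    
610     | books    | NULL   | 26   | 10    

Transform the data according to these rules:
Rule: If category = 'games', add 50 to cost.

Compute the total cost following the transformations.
576

Step 1: Count records where category = 'games': 3
Step 2: Total bonus added: 3 × 50 = 150
Step 3: Original sum of cost: 426
Step 4: Final sum = 426 + 150 = 576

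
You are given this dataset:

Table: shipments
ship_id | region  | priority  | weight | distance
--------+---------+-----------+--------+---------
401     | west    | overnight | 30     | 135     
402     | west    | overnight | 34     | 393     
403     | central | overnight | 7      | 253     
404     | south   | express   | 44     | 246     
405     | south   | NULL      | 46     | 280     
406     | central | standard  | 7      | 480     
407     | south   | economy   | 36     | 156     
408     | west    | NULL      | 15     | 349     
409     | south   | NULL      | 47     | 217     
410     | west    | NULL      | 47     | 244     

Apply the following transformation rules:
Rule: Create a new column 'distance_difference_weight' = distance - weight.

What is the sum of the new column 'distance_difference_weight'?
2440

Step 1: For each record, compute distance - weight
Example calculations:
  135 - 30 = 105
  393 - 34 = 359
  253 - 7 = 246
  ...
Step 2: Sum all derived values
Step 3: Total = 2440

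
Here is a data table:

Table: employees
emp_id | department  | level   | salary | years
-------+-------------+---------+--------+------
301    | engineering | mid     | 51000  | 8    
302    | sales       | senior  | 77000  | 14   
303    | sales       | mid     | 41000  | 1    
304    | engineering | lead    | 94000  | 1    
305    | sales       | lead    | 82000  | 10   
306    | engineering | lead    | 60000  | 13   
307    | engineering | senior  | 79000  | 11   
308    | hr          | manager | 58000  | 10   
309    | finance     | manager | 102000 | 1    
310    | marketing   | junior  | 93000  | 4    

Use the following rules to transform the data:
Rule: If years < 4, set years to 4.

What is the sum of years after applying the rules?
82

Step 1: 3 records have years < 4
Step 2: These records originally summed to 3
Step 3: After setting to minimum: 3 × 4 = 12
Step 4: Unaffected records sum: 70
Step 5: Final sum = 12 + 70 = 82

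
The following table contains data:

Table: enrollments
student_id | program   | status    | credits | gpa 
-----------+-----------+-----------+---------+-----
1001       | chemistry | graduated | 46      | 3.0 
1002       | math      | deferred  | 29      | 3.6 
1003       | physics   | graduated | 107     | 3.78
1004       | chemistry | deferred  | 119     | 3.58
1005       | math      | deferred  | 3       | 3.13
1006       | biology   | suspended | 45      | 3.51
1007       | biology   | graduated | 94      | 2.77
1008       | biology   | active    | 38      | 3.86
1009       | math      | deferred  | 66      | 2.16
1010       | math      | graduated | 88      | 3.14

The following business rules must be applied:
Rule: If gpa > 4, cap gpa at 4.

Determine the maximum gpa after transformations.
3.86

Step 1: Original maximum gpa = 3.86
Step 2: Check cap of 4 against maximum
Step 3: No records exceed the cap (max 3.86 <= cap 4), so no capping applies
Step 4: Maximum after transformation = 3.86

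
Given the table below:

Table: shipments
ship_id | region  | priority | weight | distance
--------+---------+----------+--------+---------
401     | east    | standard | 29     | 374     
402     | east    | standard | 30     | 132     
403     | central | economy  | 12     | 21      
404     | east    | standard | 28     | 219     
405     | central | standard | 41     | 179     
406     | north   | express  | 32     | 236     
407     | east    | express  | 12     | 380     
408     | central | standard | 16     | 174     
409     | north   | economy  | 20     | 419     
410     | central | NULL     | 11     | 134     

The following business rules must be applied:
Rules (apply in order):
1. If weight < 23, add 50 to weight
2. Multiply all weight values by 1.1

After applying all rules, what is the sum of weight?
529.1

Step 1: Apply Rule 1 - Add 50 to records with weight < 23
  - 5 records affected: 71 + (5 × 50) = 321
  - Unaffected records: 160
  - Sum after Rule 1: 481
Step 2: Apply Rule 2 - Multiply all by 1.1
  - 481 × 1.1 = 529.1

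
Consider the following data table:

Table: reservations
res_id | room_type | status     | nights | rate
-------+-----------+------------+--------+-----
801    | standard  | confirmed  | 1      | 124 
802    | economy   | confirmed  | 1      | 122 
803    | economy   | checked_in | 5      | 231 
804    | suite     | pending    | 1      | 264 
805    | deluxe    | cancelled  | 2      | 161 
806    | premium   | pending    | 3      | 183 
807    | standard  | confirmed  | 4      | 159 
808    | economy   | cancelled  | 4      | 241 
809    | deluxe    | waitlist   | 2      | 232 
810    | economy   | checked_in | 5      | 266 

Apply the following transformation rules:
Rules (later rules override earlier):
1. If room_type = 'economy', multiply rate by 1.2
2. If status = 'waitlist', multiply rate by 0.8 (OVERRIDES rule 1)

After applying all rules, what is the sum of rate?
2108.6

Step 1: Rule 2 takes priority for records with status = 'waitlist'
  - 1 records: 232 × 0.8 = 185.6
Step 2: Rule 1 applies to remaining records with room_type = 'economy'
  - 4 records: 860 × 1.2 = 1032.0
Step 3: Other records unchanged: 891
Step 4: Final sum = 185.6 + 1032.0 + 891 = 2108.6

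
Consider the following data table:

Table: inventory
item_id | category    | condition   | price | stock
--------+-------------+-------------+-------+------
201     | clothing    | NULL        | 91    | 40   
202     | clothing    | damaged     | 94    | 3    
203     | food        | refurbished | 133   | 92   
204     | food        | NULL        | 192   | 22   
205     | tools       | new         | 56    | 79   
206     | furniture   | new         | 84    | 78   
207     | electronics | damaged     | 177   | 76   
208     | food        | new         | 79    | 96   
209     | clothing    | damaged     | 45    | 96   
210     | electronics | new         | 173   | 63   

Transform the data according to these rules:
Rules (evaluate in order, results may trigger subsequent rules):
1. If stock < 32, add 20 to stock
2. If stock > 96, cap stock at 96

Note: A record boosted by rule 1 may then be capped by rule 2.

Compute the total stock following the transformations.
685

Step 1: Apply rule 1 to records with stock < 32
  - 2 records get bonus of 20
  - Of these, 0 records then exceed 96 and get capped
Step 2: Apply rule 2 to records with stock > 96
  - 0 records (original) are capped
Step 3: Calculate final sum = 685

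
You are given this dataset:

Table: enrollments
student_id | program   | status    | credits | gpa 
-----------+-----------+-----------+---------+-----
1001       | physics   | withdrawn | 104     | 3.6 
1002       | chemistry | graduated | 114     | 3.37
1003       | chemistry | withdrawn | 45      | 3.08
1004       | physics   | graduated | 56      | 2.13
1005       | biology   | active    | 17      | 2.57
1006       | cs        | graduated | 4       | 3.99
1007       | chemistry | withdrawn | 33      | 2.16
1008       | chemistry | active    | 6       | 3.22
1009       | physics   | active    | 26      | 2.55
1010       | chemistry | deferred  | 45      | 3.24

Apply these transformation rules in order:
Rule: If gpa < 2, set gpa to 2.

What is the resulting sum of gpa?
29.91

Step 1: 0 records have gpa < 2
Step 2: These records originally summed to 0
Step 3: After setting to minimum: 0 × 2 = 0
Step 4: Unaffected records sum: 29.91
Step 5: Final sum = 0 + 29.91 = 29.91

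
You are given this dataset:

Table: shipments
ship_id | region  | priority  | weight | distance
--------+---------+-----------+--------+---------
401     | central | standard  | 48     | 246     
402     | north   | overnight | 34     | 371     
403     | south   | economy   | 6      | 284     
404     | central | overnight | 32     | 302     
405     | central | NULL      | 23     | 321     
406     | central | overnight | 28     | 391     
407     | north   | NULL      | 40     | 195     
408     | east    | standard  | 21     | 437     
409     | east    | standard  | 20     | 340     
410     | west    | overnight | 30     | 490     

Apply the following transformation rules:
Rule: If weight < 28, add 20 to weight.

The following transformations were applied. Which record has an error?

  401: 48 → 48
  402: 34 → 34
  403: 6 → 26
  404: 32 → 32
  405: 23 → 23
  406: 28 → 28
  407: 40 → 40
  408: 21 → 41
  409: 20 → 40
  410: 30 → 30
Record 405 has an error. The correct transformed value should be 43, not 23.

Step 1: Check each record against the rule
Step 2: Record 405 has weight = 23
Step 3: Since 23 < 28, the bonus should have been applied
Step 4: Correct value = 43, but claimed value = 23
Conclusion: Record 405 has the error.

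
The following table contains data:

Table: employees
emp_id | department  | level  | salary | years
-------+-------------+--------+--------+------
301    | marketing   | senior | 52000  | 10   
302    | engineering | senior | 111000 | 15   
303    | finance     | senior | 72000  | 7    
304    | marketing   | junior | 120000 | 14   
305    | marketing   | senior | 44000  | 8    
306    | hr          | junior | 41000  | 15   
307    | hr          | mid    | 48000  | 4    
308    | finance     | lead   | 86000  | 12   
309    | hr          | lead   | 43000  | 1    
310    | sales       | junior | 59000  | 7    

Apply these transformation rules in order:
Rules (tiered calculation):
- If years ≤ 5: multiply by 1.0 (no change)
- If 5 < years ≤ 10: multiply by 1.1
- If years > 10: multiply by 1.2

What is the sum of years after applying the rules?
107.4

Step 1: Tier 1 (years ≤ 5): 2 records, sum = 5 × 1.0 = 5.0
Step 2: Tier 2 (5 < years ≤ 10): 4 records, sum = 32 × 1.1 = 35.2
Step 3: Tier 3 (years > 10): 4 records, sum = 56 × 1.2 = 67.2
Step 4: Final sum = 5.0 + 35.2 + 67.2 = 107.4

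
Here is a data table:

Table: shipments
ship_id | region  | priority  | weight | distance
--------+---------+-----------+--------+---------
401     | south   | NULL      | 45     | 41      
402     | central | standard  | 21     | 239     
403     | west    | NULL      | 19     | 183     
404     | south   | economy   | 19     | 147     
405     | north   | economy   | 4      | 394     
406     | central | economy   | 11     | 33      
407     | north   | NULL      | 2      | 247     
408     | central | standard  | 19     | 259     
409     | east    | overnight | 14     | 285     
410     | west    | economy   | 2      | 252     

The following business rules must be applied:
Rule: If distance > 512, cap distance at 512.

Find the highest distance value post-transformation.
394

Step 1: Original maximum distance = 394
Step 2: Check cap of 512 against maximum
Step 3: No records exceed the cap (max 394 <= cap 512), so no capping applies
Step 4: Maximum after transformation = 394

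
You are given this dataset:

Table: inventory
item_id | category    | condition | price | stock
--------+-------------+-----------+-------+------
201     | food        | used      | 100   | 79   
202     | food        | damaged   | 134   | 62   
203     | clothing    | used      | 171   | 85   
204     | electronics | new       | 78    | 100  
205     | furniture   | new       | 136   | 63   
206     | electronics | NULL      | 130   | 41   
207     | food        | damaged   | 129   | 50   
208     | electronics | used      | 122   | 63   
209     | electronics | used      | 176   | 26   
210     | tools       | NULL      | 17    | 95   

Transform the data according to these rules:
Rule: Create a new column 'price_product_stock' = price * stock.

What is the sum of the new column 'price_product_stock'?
72768

Step 1: For each record, compute price * stock
Example calculations:
  100 * 79 = 7900
  134 * 62 = 8308
  171 * 85 = 14535
  ...
Step 2: Sum all derived values
Step 3: Total = 72768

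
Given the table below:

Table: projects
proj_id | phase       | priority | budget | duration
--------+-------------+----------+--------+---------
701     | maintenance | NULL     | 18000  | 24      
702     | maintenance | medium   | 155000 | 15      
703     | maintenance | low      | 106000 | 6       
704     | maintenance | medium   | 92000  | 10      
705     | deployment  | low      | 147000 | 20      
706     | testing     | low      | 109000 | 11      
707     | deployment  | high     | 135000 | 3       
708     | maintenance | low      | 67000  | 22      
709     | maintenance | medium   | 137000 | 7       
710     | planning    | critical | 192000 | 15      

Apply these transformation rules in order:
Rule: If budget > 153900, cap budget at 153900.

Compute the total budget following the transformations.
1118800

Step 1: 2 records have budget > 153900
Step 2: These records originally summed to 347000
Step 3: After capping: 2 × 153900 = 307800
Step 4: Unaffected records sum: 811000
Step 5: Final sum = 307800 + 811000 = 1118800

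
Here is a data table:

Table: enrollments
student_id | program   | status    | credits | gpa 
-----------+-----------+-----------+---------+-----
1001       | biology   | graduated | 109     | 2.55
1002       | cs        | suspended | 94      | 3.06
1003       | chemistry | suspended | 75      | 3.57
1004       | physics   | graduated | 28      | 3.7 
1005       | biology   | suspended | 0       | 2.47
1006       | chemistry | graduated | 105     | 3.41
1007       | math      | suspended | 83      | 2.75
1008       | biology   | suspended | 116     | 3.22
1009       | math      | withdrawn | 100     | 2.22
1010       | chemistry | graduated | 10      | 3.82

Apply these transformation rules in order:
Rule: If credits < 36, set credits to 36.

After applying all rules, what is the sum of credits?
790

Step 1: 3 records have credits < 36
Step 2: These records originally summed to 38
Step 3: After setting to minimum: 3 × 36 = 108
Step 4: Unaffected records sum: 682
Step 5: Final sum = 108 + 682 = 790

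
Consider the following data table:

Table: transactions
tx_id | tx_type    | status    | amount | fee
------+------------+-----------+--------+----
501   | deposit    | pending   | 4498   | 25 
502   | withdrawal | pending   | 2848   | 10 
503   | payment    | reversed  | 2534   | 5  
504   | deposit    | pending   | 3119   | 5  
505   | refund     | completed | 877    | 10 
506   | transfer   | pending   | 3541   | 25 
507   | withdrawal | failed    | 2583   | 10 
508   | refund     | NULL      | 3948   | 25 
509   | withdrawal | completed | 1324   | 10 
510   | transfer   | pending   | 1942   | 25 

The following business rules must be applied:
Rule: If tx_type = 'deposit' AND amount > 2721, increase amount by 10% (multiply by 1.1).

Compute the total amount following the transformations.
27975.7

Step 1: Find records where tx_type = 'deposit' AND amount > 2721
Step 2: 2 records match, summing to 7617
Step 3: After multiplier: 7617 × 1.1 = 8378.7
Step 4: Unaffected records sum: 19597
Step 5: Final sum = 8378.7 + 19597 = 27975.7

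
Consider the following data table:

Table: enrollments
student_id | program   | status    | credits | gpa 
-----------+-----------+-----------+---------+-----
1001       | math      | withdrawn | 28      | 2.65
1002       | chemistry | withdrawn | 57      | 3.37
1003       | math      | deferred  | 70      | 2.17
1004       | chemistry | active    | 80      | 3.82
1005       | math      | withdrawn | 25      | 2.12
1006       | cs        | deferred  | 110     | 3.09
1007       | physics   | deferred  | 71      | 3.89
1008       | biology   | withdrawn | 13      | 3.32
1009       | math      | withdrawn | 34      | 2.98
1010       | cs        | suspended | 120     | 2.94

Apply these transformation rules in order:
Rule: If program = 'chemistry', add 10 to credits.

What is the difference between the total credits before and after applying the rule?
20

Step 1: Original sum of credits = 608
Step 2: 2 records have program = 'chemistry'
Step 3: Each affected record changes by 10
Step 4: Total change = 2 × 10 = 20
Step 5: New sum = 608 + 20 = 628
Step 6: Difference = |628 - 608| = 20
        (Sum increased by 20)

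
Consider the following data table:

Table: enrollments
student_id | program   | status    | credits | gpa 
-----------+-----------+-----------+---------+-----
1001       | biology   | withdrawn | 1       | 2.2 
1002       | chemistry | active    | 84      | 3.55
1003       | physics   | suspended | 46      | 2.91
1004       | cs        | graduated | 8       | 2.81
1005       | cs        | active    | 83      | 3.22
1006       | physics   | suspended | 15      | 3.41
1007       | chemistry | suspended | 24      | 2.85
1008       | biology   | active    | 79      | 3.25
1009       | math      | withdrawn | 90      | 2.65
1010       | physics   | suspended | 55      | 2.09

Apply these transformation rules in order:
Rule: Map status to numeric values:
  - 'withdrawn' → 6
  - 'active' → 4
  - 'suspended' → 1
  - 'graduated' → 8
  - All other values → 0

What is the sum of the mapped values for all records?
36

Step 1: Apply mapping to each record
Step 2: Count by status:
  'withdrawn': 2 records × 6 = 12
  'active': 3 records × 4 = 12
  'suspended': 4 records × 1 = 4
  'graduated': 1 records × 8 = 8
Step 3: Sum all mapped values = 36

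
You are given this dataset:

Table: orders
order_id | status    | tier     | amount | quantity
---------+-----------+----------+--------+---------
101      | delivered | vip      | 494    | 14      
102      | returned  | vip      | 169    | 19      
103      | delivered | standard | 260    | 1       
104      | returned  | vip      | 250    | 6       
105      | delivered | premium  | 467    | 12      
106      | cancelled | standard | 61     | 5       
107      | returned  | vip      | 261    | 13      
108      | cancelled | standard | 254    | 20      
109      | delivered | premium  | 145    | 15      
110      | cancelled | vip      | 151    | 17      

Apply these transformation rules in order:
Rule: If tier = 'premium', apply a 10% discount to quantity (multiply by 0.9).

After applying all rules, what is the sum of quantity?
119.3

Step 1: Records with tier = 'premium' have total quantity = 27
Step 2: Apply multiplier: 27 × 0.9 = 24.3
Step 3: Other records total: 95
Step 4: Final sum = 24.3 + 95 = 119.3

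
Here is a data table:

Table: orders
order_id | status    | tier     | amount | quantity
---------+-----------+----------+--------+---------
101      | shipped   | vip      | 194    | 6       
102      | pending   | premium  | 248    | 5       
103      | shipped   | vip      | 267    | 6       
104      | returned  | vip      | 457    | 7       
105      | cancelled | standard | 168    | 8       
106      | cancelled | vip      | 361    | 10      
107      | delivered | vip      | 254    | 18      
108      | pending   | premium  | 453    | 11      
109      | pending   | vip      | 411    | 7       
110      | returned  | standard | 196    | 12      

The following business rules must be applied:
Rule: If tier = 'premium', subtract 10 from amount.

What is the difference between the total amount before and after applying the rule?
20

Step 1: Original sum of amount = 3009
Step 2: 2 records have tier = 'premium'
Step 3: Each affected record changes by -10
Step 4: Total change = 2 × -10 = -20
Step 5: New sum = 3009 + -20 = 2989
Step 6: Difference = |2989 - 3009| = 20
        (Sum decreased by 20)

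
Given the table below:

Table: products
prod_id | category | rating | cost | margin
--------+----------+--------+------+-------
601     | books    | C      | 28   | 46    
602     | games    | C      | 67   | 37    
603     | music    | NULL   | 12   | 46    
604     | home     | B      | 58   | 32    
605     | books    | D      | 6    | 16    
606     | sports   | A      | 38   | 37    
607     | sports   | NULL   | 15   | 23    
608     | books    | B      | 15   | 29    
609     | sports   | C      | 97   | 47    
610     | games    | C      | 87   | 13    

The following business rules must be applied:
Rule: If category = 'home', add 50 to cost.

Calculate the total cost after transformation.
473

Step 1: Count records where category = 'home': 1
Step 2: Total bonus added: 1 × 50 = 50
Step 3: Original sum of cost: 423
Step 4: Final sum = 423 + 50 = 473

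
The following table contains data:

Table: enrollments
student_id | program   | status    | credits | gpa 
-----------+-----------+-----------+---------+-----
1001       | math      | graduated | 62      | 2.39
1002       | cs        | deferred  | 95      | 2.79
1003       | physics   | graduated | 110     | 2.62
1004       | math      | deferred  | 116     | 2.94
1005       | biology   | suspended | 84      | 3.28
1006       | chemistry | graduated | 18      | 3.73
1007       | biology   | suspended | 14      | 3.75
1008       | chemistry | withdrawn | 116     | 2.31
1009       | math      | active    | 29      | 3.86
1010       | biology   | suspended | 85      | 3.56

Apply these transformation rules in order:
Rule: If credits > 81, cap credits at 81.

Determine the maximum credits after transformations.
81

Step 1: Original maximum credits = 116
Step 2: Apply cap at 81
Step 3: 6 records had credits > 81 and were capped
Step 4: Maximum after transformation = 81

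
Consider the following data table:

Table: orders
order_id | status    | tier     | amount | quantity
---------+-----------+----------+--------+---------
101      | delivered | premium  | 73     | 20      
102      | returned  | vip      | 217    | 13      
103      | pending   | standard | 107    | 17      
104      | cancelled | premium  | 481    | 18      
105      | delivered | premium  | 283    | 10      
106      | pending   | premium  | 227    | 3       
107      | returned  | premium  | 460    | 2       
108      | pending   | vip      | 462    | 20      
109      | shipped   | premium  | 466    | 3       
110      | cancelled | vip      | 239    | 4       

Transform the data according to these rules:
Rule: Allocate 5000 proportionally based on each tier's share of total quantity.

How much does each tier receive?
premium: 2545.45, standard: 772.73, vip: 1681.82

Step 1: Calculate total quantity = 110
Step 2: Calculate each tier's proportion:
  premium: 56/110 = 50.91% → 2545.45
  standard: 17/110 = 15.45% → 772.73
  vip: 37/110 = 33.64% → 1681.82
Step 3: Verify: sum of allocations ≈ 5000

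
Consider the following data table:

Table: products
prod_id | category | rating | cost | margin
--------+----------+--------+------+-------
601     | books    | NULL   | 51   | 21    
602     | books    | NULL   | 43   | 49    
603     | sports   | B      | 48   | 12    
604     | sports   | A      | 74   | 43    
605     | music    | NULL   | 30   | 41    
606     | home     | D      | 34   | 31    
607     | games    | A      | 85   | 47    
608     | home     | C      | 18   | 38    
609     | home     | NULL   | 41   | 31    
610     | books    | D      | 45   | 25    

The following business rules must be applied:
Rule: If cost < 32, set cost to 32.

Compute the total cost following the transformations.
485

Step 1: 2 records have cost < 32
Step 2: These records originally summed to 48
Step 3: After setting to minimum: 2 × 32 = 64
Step 4: Unaffected records sum: 421
Step 5: Final sum = 64 + 421 = 485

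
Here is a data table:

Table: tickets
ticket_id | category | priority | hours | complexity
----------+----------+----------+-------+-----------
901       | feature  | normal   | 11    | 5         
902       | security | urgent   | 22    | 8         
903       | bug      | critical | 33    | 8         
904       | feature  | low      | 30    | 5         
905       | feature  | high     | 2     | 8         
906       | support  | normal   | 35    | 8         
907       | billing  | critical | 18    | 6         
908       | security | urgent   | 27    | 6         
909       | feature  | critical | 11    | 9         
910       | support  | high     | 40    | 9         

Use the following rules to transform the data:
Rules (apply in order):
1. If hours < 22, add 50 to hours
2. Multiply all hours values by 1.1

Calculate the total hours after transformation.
471.9

Step 1: Apply Rule 1 - Add 50 to records with hours < 22
  - 4 records affected: 42 + (4 × 50) = 242
  - Unaffected records: 187
  - Sum after Rule 1: 429
Step 2: Apply Rule 2 - Multiply all by 1.1
  - 429 × 1.1 = 471.9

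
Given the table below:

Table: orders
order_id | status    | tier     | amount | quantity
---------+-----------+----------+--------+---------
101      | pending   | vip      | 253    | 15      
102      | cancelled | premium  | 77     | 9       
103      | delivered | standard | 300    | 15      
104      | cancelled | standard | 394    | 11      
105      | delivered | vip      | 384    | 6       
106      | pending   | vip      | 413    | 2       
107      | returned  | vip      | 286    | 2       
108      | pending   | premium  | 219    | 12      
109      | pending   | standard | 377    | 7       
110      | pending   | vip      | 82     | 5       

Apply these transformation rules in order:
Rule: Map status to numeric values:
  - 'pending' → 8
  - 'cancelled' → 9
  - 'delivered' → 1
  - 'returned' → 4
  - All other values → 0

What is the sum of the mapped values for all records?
64

Step 1: Apply mapping to each record
Step 2: Count by status:
  'pending': 5 records × 8 = 40
  'cancelled': 2 records × 9 = 18
  'delivered': 2 records × 1 = 2
  'returned': 1 records × 4 = 4
Step 3: Sum all mapped values = 64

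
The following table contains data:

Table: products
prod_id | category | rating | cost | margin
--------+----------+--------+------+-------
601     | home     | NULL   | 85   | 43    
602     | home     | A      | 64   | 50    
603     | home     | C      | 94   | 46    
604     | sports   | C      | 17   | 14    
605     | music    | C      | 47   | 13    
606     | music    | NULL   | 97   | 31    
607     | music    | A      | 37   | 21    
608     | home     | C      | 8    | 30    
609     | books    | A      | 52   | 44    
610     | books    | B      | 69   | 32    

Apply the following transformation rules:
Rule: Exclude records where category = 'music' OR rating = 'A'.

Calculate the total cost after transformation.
273

Step 1: Find records where category = 'music' OR rating = 'A'
Step 2: 5 records match, summing to 297
Step 3: Original sum: 570
Step 4: Remaining sum = 570 - 297 = 273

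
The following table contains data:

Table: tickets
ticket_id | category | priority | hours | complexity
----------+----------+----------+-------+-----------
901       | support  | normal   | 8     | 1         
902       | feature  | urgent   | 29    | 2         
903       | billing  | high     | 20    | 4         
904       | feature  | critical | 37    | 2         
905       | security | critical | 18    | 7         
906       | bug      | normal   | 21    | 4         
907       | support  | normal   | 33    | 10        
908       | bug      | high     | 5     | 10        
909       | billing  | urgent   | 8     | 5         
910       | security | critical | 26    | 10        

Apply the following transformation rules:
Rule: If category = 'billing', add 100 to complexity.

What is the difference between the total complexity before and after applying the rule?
200

Step 1: Original sum of complexity = 55
Step 2: 2 records have category = 'billing'
Step 3: Each affected record changes by 100
Step 4: Total change = 2 × 100 = 200
Step 5: New sum = 55 + 200 = 255
Step 6: Difference = |255 - 55| = 200
        (Sum increased by 200)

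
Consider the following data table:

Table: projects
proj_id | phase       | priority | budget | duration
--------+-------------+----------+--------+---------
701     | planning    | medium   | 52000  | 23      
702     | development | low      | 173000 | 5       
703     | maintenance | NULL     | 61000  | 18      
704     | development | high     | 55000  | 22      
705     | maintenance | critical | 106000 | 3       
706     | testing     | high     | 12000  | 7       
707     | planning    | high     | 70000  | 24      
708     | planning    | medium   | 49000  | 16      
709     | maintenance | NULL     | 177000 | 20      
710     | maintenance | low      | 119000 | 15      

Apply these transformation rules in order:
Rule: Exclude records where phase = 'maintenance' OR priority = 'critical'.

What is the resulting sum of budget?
411000

Step 1: Find records where phase = 'maintenance' OR priority = 'critical'
Step 2: 4 records match, summing to 463000
Step 3: Original sum: 874000
Step 4: Remaining sum = 874000 - 463000 = 411000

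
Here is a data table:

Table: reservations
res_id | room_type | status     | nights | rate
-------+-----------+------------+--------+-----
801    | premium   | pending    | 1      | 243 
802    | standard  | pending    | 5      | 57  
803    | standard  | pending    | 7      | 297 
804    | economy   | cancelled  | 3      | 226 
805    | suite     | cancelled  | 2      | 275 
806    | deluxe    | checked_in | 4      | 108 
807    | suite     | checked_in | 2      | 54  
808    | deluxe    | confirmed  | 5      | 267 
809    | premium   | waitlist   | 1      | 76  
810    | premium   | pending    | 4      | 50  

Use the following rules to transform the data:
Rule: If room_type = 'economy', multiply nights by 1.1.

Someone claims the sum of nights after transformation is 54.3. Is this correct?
No, the correct result is 34.3.

Step 1: Calculate the correct sum after transformation
Step 2: Apply multiplier 1.1 to records where room_type = 'economy'
Step 3: Correct result = 34.3
Step 4: Claimed result = 54.3
Step 5: 34.3 ≠ 54.3
Conclusion: The claimed result is incorrect. The correct answer is 34.3.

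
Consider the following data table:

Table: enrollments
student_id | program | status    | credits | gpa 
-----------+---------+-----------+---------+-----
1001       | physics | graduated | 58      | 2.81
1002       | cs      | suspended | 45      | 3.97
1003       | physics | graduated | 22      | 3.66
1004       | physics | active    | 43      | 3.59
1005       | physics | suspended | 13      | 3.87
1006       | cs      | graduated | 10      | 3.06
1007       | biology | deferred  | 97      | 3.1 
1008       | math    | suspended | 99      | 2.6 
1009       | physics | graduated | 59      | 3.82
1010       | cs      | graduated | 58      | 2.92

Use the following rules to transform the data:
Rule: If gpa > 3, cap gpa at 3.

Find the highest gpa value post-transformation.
3

Step 1: Original maximum gpa = 3.97
Step 2: Apply cap at 3
Step 3: 7 records had gpa > 3 and were capped
Step 4: Maximum after transformation = 3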